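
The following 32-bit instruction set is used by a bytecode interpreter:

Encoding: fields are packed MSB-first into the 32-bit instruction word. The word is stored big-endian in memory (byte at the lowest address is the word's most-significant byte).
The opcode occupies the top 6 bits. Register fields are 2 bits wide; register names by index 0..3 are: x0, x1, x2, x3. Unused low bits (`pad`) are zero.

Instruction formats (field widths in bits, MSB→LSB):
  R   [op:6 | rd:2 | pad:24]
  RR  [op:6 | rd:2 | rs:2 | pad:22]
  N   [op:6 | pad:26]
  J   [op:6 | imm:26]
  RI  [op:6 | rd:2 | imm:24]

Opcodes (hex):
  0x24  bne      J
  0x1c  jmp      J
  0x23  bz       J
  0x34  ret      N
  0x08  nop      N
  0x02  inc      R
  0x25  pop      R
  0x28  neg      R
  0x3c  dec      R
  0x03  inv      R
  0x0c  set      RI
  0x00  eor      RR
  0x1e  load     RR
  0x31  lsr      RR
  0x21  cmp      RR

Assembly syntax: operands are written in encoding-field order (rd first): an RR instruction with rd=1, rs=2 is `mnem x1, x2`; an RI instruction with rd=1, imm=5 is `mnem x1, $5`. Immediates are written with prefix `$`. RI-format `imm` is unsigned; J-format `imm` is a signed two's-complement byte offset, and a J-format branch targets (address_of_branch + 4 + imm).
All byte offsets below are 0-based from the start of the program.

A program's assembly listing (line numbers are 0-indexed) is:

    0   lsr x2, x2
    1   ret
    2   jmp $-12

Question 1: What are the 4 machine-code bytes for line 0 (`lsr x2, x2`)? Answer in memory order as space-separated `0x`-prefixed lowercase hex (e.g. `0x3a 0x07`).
L0: lsr op=0x31:6|rd=2:2|rs=2:2|pad=0:22 ⇒ 0xc6800000 ⇒ big c6 80 00 00

0xc6 0x80 0x00 0x00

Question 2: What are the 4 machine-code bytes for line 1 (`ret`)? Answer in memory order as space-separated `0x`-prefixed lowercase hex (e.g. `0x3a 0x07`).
0xd0 0x00 0x00 0x00

1. ret fields op=0x34:6|pad=0:26 → word d0000000h → d0 00 00 00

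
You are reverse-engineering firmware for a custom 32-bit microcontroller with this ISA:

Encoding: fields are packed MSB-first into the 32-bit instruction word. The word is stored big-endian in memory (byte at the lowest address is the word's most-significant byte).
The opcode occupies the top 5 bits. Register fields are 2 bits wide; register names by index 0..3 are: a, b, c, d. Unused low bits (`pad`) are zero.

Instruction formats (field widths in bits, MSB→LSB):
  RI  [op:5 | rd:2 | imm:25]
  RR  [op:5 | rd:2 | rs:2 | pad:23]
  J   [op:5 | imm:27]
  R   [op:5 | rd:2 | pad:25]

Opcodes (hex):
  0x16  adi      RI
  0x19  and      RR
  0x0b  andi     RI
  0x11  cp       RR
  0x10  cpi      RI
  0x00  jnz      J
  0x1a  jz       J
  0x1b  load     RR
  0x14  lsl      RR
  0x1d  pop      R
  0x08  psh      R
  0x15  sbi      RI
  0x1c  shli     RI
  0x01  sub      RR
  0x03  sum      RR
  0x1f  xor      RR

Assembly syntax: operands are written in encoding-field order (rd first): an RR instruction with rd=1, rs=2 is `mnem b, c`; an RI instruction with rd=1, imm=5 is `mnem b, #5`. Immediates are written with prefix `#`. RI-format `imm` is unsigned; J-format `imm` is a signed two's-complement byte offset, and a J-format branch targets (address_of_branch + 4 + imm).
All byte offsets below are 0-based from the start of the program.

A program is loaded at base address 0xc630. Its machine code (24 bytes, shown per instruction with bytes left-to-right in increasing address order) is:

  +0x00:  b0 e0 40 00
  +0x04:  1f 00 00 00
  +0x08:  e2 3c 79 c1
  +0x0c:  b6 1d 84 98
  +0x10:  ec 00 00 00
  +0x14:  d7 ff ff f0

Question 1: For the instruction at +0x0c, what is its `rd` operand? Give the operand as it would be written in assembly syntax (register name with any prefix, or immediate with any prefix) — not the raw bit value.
@+0c  big-endian(b6 1d 84 98) = 0xb61d8498
  opcode bits[31:27]=0x16: adi/RI
  rd@[26:25]=0x3 ⇒ d
  imm@[24:0]=0x1d8498 ⇒ #1934488

d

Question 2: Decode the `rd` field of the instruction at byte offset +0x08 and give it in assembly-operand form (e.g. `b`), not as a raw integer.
@+08  big-endian(e2 3c 79 c1) = 0xe23c79c1
  op=0xe23c79c1>>27=0x1c ⇒ shli (RI)
  rd: (w>>25)&0x3=0x1 → b
  imm: (w>>0)&0x1ffffff=0x3c79c1 → #3963329

b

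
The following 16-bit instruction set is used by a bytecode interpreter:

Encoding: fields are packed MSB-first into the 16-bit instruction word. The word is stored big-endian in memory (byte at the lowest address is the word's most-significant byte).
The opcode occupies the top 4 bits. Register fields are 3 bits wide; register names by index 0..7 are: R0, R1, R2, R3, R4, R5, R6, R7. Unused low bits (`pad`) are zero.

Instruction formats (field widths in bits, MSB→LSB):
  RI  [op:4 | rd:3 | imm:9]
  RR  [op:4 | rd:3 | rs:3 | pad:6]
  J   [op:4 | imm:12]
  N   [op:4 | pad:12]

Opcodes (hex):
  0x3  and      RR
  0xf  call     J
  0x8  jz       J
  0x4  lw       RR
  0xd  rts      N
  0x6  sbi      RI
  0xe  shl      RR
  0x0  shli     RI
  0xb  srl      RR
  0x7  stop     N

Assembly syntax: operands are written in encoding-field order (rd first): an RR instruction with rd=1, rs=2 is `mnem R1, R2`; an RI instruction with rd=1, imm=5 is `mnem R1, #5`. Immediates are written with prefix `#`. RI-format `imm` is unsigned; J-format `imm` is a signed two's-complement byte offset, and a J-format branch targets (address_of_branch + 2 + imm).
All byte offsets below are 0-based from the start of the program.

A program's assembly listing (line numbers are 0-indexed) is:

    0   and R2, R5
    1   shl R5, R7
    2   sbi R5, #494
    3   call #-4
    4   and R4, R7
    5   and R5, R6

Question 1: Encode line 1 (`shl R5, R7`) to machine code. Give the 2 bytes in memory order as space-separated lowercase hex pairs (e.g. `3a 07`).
L1: shl op=0xe:4|rd=5:3|rs=7:3|pad=0:6 ⇒ 0xebc0 ⇒ big eb c0

eb c0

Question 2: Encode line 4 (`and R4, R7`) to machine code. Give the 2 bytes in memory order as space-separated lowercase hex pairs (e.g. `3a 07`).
39 c0

4. and fields op=0x3:4|rd=4:3|rs=7:3|pad=0:6 → word 39c0h → 39 c0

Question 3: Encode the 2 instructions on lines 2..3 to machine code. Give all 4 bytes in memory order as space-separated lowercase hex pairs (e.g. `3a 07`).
2. sbi fields op=0x6:4|rd=5:3|imm=494:9 → word 6beeh → 6b ee
3. call fields op=0xf:4|imm=-4:12 → word fffch → ff fc

6b ee ff fc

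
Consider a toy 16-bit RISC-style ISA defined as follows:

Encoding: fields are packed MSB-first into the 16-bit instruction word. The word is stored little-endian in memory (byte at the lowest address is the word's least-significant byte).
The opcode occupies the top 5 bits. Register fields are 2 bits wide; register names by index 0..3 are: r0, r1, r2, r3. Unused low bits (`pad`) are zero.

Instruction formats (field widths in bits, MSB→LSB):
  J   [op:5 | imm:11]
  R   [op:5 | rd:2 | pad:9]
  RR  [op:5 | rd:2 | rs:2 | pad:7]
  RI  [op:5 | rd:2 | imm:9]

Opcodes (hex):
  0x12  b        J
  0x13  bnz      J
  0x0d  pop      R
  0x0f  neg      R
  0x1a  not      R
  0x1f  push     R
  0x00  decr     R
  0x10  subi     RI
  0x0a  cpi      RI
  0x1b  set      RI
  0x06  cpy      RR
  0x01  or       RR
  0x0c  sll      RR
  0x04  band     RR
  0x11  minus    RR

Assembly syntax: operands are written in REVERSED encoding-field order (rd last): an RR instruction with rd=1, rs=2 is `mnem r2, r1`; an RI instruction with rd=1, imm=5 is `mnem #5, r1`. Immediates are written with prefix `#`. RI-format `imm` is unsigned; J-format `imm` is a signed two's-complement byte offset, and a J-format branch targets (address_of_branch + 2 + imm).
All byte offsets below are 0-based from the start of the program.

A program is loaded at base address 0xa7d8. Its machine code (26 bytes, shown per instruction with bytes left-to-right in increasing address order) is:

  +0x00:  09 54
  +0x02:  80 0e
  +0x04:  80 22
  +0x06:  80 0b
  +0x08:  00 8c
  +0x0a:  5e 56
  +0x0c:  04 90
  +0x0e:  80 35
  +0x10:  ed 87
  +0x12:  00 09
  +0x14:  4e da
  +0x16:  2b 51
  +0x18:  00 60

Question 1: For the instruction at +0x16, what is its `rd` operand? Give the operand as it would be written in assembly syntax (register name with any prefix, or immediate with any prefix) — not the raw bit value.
@+16  little-endian(2b 51) = 0x512b
  opcode bits[15:11]=0xa: cpi/RI
  [10:9] rd=0 = r0
  [8:0] imm=299 = #299

r0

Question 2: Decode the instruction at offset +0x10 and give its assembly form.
off 0x10: read ed 87 as little → 0x87ed
  op=0x87ed>>11=0x10 ⇒ subi (RI)
  [10:9] rd=3 = r3
  [8:0] imm=493 = #493

subi #493, r3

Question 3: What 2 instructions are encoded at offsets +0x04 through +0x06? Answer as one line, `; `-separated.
@+04  little-endian(80 22) = 0x2280
  op=0x2280>>11=0x4 ⇒ band (RR)
  [10:9] rd=1 = r1
  [8:7] rs=1 = r1
@+06  little-endian(80 0b) = 0x0b80
  op=0x0b80>>11=0x1 ⇒ or (RR)
  [10:9] rd=1 = r1
  [8:7] rs=3 = r3

band r1, r1; or r3, r1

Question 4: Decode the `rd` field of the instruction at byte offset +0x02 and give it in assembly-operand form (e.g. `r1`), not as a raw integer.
@+02  little-endian(80 0e) = 0x0e80
  opcode bits[15:11]=0x1: or/RR
  [10:9] rd=3 = r3
  [8:7] rs=1 = r1

r3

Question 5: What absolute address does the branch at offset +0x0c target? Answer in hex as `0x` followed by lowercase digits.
off 0x0c: read 04 90 as little → 0x9004
  top 5b → 0x12 → b [J]
  imm@[10:0]=0x4 ⇒ #4
  target = base 0xa7d8 + off 0x0c + 2 + imm 4 = 0xa7ea

0xa7ea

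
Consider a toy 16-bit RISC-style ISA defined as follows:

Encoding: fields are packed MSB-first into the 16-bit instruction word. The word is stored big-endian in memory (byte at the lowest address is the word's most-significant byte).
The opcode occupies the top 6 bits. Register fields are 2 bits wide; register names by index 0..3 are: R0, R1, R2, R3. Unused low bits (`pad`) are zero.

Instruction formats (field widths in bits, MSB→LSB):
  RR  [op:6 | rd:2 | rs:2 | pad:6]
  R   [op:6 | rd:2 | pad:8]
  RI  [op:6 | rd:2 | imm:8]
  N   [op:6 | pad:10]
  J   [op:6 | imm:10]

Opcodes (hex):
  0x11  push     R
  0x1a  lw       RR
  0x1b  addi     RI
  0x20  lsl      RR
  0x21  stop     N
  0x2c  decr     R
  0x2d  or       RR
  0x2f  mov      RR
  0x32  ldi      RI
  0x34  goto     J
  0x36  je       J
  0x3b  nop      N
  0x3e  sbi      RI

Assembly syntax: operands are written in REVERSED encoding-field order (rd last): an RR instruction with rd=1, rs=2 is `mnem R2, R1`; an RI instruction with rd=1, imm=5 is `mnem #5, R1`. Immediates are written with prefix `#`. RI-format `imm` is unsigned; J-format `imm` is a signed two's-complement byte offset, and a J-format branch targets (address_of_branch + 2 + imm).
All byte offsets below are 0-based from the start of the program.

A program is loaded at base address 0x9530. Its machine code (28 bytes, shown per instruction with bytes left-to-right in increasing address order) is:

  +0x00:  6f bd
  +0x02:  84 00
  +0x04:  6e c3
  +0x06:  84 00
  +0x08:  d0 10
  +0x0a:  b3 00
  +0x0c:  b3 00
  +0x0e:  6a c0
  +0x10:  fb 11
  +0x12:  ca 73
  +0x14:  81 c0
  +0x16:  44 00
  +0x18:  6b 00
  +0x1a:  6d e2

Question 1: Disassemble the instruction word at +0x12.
ldi #115, R2

@+12  big-endian(ca 73) = 0xca73
  opcode bits[15:10]=0x32: ldi/RI
  [9:8] rd=2 = R2
  [7:0] imm=115 = #115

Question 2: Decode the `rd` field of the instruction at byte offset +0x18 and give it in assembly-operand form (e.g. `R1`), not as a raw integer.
+0x18: 6b 00 ⇒ word 0x6b00 (big)
  top 6b → 0x1a → lw [RR]
  rd: (w>>8)&0x3=0x3 → R3
  rs: (w>>6)&0x3=0x0 → R0

R3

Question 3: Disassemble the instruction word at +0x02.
[02] 84 00 → 0x8400
  opcode bits[15:10]=0x21: stop/N

stop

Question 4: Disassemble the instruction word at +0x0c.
decr R3

@+0c  big-endian(b3 00) = 0xb300
  op=0xb300>>10=0x2c ⇒ decr (R)
  rd@[9:8]=0x3 ⇒ R3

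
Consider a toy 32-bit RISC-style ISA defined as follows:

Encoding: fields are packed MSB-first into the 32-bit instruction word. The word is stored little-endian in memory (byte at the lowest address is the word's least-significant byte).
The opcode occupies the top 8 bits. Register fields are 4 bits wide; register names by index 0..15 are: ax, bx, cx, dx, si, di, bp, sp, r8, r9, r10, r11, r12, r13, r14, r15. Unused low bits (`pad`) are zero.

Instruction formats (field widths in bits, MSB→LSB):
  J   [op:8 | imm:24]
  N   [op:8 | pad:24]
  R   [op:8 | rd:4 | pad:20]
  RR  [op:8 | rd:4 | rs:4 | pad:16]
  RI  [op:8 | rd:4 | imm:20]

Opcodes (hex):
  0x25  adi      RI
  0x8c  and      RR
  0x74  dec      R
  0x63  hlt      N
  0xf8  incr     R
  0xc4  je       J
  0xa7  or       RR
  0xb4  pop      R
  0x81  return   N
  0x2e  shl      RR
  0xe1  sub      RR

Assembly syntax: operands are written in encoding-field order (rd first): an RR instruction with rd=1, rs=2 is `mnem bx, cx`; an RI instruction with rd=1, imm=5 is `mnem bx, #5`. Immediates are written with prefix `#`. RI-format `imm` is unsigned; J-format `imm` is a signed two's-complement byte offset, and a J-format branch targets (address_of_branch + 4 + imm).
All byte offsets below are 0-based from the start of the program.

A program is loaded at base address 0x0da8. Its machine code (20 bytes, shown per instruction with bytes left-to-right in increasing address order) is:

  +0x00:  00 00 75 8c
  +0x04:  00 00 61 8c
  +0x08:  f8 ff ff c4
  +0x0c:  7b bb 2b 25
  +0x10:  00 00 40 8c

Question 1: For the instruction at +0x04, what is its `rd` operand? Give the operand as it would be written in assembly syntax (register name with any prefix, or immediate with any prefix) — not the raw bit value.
bp

+0x04: 00 00 61 8c ⇒ word 0x8c610000 (little)
  top 8b → 0x8c → and [RR]
  rd@[23:20]=0x6 ⇒ bp
  rs@[19:16]=0x1 ⇒ bx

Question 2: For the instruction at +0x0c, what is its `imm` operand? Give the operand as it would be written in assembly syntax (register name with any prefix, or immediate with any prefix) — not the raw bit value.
@+0c  little-endian(7b bb 2b 25) = 0x252bbb7b
  opcode bits[31:24]=0x25: adi/RI
  [23:20] rd=2 = cx
  [19:0] imm=768891 = #768891

#768891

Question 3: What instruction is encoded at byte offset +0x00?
and sp, di

@+00  little-endian(00 00 75 8c) = 0x8c750000
  op=0x8c750000>>24=0x8c ⇒ and (RR)
  rd@[23:20]=0x7 ⇒ sp
  rs@[19:16]=0x5 ⇒ di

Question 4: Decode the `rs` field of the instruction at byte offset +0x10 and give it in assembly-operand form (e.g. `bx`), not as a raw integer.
+0x10: 00 00 40 8c ⇒ word 0x8c400000 (little)
  op=0x8c400000>>24=0x8c ⇒ and (RR)
  rd@[23:20]=0x4 ⇒ si
  rs@[19:16]=0x0 ⇒ ax

ax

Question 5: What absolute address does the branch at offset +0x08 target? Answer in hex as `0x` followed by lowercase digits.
0x0dac

@+08  little-endian(f8 ff ff c4) = 0xc4fffff8
  op=0xc4fffff8>>24=0xc4 ⇒ je (J)
  imm@[23:0]=0xfffff8 (s24→-8) ⇒ #-8
  target = base 0x0da8 + off 0x08 + 4 + imm -8 = 0x0dac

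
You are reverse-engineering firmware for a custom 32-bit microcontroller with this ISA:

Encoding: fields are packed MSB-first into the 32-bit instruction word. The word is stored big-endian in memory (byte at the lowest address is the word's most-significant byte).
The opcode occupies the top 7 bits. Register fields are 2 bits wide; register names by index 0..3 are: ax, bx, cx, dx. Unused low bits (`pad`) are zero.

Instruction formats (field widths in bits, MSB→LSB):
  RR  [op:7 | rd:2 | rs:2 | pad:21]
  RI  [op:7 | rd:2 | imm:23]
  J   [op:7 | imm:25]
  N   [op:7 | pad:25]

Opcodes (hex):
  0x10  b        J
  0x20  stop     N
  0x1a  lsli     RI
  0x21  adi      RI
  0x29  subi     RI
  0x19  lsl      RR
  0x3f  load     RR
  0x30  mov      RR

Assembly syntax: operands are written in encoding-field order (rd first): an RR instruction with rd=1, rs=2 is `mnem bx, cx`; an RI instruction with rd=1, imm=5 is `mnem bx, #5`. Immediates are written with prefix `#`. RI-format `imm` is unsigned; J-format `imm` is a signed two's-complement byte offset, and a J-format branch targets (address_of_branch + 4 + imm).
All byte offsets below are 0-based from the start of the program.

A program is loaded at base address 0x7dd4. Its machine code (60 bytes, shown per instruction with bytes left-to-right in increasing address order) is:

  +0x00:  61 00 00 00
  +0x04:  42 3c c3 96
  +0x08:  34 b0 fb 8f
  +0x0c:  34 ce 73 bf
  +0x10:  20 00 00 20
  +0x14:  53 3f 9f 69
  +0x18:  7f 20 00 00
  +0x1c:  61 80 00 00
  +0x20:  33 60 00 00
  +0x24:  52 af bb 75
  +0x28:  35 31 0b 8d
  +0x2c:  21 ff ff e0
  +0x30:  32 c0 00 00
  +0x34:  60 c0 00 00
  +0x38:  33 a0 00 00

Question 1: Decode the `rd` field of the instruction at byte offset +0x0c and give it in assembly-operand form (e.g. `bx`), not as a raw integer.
off 0x0c: read 34 ce 73 bf as big → 0x34ce73bf
  op=0x34ce73bf>>25=0x1a ⇒ lsli (RI)
  rd@[24:23]=0x1 ⇒ bx
  imm@[22:0]=0x4e73bf ⇒ #5141439

bx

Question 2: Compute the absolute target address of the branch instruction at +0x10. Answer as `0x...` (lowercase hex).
0x7e08

@+10  big-endian(20 00 00 20) = 0x20000020
  top 7b → 0x10 → b [J]
  imm: (w>>0)&0x1ffffff=0x20 → #32
  target = base 0x7dd4 + off 0x10 + 4 + imm 32 = 0x7e08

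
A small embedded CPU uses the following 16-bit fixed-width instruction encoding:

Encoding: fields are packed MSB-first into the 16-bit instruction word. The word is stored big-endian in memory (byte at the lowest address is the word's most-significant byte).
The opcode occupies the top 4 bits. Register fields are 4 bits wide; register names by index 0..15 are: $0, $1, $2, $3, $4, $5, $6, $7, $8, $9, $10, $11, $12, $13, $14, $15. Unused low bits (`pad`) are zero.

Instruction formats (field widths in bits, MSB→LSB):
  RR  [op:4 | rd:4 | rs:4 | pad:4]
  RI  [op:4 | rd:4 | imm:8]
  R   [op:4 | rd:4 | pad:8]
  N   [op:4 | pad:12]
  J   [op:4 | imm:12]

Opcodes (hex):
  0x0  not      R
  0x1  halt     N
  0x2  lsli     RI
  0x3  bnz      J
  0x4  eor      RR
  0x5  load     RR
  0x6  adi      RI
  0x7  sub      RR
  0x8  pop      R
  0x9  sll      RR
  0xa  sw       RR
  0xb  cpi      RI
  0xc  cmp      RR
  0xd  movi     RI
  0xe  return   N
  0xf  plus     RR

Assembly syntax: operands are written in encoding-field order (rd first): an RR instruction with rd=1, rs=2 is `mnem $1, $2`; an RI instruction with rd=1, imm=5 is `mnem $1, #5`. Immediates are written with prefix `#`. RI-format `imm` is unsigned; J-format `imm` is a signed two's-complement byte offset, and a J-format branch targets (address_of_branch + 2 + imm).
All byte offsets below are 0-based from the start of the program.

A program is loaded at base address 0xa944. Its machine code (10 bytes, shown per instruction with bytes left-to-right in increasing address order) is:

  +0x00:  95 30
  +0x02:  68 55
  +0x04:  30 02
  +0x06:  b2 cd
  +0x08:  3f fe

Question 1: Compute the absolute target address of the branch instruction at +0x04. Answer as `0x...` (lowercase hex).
off 0x04: read 30 02 as big → 0x3002
  op=0x3002>>12=0x3 ⇒ bnz (J)
  imm@[11:0]=0x2 ⇒ #2
  target = base 0xa944 + off 0x04 + 2 + imm 2 = 0xa94c

0xa94c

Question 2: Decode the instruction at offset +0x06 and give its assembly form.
cpi $2, #205

off 0x06: read b2 cd as big → 0xb2cd
  op=0xb2cd>>12=0xb ⇒ cpi (RI)
  rd: (w>>8)&0xf=0x2 → $2
  imm: (w>>0)&0xff=0xcd → #205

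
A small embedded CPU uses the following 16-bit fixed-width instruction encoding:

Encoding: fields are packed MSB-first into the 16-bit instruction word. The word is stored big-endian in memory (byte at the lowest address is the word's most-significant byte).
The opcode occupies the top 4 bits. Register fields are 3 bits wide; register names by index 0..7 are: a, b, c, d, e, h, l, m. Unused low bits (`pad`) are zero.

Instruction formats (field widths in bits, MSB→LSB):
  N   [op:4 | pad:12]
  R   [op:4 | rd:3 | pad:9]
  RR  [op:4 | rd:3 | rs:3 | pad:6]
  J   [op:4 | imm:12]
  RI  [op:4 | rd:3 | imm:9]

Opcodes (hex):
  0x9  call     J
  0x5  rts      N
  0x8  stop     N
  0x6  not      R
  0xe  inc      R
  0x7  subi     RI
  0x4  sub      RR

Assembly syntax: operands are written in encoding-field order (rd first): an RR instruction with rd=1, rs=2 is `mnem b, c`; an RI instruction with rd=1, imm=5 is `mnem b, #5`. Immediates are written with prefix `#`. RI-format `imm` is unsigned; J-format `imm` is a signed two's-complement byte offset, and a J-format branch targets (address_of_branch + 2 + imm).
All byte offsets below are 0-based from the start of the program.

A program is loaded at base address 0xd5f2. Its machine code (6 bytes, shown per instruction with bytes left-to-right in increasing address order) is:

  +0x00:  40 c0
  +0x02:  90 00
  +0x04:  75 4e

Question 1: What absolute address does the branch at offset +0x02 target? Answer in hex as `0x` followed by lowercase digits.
0xd5f6

[02] 90 00 → 0x9000
  op=0x9000>>12=0x9 ⇒ call (J)
  [11:0] imm=0 = #0
  target = base 0xd5f2 + off 0x02 + 2 + imm 0 = 0xd5f6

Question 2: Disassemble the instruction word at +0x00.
sub a, d

+0x00: 40 c0 ⇒ word 0x40c0 (big)
  top 4b → 0x4 → sub [RR]
  rd: (w>>9)&0x7=0x0 → a
  rs: (w>>6)&0x7=0x3 → d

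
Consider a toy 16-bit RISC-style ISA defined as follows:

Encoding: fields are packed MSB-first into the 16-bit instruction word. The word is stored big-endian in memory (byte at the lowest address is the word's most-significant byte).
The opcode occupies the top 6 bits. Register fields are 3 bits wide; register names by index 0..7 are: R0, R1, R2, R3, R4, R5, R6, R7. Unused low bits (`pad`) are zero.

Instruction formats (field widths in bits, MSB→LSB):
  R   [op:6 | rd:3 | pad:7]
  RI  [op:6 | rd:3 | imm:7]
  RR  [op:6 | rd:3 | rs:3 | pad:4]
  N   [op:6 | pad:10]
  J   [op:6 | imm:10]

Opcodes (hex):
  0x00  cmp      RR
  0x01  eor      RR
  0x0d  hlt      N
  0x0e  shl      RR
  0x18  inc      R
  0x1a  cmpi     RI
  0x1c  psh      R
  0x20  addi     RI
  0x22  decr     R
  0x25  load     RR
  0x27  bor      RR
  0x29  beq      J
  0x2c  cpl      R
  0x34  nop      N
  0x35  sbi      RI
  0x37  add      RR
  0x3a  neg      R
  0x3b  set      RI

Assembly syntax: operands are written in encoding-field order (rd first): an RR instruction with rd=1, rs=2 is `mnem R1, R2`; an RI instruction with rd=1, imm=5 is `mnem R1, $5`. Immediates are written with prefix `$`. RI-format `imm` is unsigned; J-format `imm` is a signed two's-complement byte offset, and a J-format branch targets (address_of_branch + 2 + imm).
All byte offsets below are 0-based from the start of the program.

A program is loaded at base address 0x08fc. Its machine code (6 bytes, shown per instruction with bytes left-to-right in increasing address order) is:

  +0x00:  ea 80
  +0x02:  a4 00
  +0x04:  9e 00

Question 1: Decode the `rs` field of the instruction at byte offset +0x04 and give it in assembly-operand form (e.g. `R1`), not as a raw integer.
R0

[04] 9e 00 → 0x9e00
  op=0x9e00>>10=0x27 ⇒ bor (RR)
  rd: (w>>7)&0x7=0x4 → R4
  rs: (w>>4)&0x7=0x0 → R0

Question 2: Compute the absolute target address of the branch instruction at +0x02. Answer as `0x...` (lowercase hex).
0x0900

[02] a4 00 → 0xa400
  opcode bits[15:10]=0x29: beq/J
  imm@[9:0]=0x0 ⇒ $0
  target = base 0x08fc + off 0x02 + 2 + imm 0 = 0x0900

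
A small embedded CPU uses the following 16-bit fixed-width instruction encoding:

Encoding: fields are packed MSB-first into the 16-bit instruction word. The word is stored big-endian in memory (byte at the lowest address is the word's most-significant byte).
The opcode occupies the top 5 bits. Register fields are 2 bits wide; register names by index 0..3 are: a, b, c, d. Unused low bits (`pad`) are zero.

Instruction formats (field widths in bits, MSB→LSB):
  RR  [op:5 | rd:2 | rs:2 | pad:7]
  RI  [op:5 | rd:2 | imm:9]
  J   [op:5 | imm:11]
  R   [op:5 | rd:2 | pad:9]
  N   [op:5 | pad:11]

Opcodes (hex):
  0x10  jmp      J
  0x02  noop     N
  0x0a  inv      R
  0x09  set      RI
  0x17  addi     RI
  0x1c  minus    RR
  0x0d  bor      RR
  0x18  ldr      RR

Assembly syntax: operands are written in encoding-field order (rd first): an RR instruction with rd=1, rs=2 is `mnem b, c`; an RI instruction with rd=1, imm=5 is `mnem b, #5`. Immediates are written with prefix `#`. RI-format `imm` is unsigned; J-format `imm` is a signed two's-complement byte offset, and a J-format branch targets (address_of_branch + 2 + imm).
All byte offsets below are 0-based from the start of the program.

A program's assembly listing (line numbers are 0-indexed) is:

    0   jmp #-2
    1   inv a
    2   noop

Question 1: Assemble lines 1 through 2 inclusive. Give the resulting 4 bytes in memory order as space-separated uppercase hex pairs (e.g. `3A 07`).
50 00 10 00

1. inv fields op=0xa:5|rd=0:2|pad=0:9 → word 5000h → 50 00
2. noop fields op=0x2:5|pad=0:11 → word 1000h → 10 00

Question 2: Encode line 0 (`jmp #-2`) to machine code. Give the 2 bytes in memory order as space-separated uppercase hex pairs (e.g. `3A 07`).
87 FE

0. jmp fields op=0x10:5|imm=-2:11 → word 87feh → 87 fe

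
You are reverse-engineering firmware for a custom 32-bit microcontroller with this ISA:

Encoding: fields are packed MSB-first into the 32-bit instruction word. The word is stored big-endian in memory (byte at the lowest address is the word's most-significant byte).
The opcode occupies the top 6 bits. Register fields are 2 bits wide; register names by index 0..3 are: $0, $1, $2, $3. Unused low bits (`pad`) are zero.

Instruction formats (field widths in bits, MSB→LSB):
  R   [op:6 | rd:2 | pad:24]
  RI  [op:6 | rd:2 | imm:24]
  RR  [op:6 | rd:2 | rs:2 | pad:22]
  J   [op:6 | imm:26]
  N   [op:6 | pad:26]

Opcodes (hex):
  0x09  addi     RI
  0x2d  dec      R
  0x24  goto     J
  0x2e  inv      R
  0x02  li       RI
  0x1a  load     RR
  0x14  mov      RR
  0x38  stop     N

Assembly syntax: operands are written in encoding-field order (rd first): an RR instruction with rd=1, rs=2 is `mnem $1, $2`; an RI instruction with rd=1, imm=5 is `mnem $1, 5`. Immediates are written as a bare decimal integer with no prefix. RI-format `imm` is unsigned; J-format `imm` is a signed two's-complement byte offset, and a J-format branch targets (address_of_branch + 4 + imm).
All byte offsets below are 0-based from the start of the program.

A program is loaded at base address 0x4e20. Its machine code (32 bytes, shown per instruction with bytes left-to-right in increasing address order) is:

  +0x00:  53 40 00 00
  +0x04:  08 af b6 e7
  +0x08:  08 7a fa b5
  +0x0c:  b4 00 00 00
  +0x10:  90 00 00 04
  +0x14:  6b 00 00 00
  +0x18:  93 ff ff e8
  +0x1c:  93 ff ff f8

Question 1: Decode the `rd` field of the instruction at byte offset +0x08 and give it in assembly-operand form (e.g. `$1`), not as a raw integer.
[08] 08 7a fa b5 → 0x087afab5
  op=0x087afab5>>26=0x2 ⇒ li (RI)
  rd@[25:24]=0x0 ⇒ $0
  imm@[23:0]=0x7afab5 ⇒ 8059573

$0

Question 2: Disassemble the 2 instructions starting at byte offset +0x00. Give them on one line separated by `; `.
mov $3, $1; li $0, 11515623

[00] 53 40 00 00 → 0x53400000
  opcode bits[31:26]=0x14: mov/RR
  rd: (w>>24)&0x3=0x3 → $3
  rs: (w>>22)&0x3=0x1 → $1
[04] 08 af b6 e7 → 0x08afb6e7
  opcode bits[31:26]=0x2: li/RI
  rd: (w>>24)&0x3=0x0 → $0
  imm: (w>>0)&0xffffff=0xafb6e7 → 11515623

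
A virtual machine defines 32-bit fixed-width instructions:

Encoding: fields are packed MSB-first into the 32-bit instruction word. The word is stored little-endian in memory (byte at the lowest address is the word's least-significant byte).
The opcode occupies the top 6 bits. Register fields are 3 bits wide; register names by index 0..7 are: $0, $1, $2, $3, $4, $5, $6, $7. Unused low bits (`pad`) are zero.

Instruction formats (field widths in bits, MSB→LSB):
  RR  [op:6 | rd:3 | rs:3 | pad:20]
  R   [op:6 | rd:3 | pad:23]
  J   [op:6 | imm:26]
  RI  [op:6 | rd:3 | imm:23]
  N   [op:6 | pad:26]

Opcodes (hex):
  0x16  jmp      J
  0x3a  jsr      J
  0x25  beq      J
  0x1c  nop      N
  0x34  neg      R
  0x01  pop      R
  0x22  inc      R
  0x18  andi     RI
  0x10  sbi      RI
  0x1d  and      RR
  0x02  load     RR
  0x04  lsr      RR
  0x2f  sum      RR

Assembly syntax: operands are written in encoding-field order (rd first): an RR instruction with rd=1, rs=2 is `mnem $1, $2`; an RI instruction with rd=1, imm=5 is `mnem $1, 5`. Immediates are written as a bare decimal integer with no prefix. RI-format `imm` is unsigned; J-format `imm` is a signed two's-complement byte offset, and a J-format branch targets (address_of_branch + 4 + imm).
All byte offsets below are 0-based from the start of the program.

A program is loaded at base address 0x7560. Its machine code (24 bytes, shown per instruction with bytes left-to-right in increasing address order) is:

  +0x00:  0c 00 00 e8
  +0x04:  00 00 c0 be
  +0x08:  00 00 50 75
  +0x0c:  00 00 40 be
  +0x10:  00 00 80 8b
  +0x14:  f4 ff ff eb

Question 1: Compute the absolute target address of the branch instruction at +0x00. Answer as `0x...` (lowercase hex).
[00] 0c 00 00 e8 → 0xe800000c
  op=0xe800000c>>26=0x3a ⇒ jsr (J)
  [25:0] imm=12 = 12
  target = base 0x7560 + off 0x00 + 4 + imm 12 = 0x7570

0x7570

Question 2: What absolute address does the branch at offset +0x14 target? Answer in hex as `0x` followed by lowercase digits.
@+14  little-endian(f4 ff ff eb) = 0xebfffff4
  opcode bits[31:26]=0x3a: jsr/J
  imm: (w>>0)&0x3ffffff=0x3fffff4 (s26→-12) → -12
  target = base 0x7560 + off 0x14 + 4 + imm -12 = 0x756c

0x756c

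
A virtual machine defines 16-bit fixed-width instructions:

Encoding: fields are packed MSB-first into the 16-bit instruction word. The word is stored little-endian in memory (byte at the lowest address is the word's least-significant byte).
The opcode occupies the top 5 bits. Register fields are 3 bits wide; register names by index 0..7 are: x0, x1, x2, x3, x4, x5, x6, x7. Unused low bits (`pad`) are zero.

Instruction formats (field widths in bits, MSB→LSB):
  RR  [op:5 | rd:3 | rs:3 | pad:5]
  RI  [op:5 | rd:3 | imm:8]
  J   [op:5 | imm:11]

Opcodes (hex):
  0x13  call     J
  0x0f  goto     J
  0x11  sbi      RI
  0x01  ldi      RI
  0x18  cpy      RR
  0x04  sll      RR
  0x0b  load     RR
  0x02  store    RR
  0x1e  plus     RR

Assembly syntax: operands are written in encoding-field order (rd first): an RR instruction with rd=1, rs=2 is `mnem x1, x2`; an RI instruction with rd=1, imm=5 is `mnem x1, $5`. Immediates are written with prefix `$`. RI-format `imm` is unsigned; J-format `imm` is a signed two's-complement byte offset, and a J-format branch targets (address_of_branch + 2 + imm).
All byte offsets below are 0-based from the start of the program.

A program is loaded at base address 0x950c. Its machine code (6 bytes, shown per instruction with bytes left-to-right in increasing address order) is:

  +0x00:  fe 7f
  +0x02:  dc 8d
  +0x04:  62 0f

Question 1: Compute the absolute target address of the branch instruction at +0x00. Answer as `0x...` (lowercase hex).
0x950c

+0x00: fe 7f ⇒ word 0x7ffe (little)
  op=0x7ffe>>11=0xf ⇒ goto (J)
  [10:0] imm=2046 (s11→-2) = $-2
  target = base 0x950c + off 0x00 + 2 + imm -2 = 0x950c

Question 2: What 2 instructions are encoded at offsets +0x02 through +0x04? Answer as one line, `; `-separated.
[02] dc 8d → 0x8ddc
  op=0x8ddc>>11=0x11 ⇒ sbi (RI)
  [10:8] rd=5 = x5
  [7:0] imm=220 = $220
[04] 62 0f → 0x0f62
  op=0x0f62>>11=0x1 ⇒ ldi (RI)
  [10:8] rd=7 = x7
  [7:0] imm=98 = $98

sbi x5, $220; ldi x7, $98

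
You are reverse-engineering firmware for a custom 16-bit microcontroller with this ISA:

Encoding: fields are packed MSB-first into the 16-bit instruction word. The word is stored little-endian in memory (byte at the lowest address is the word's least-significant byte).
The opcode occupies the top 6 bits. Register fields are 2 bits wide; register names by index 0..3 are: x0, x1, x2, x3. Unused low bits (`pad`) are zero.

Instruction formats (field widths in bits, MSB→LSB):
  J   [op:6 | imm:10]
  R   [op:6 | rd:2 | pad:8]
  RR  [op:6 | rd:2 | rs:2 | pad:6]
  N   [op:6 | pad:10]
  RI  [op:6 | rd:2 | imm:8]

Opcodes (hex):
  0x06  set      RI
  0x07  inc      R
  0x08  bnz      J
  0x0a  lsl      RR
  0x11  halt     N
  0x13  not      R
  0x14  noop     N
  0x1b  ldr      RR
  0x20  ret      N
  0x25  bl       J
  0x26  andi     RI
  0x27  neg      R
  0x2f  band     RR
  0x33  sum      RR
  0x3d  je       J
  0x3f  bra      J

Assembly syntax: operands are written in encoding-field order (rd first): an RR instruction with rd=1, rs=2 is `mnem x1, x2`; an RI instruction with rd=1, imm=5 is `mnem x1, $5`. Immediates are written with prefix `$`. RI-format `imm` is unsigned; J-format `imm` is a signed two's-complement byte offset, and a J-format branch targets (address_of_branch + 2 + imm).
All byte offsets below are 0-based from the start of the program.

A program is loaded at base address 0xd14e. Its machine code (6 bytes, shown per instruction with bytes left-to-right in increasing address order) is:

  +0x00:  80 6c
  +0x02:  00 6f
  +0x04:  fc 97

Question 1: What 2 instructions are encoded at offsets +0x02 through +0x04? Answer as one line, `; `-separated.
[02] 00 6f → 0x6f00
  op=0x6f00>>10=0x1b ⇒ ldr (RR)
  rd@[9:8]=0x3 ⇒ x3
  rs@[7:6]=0x0 ⇒ x0
[04] fc 97 → 0x97fc
  op=0x97fc>>10=0x25 ⇒ bl (J)
  imm@[9:0]=0x3fc (s10→-4) ⇒ $-4

ldr x3, x0; bl $-4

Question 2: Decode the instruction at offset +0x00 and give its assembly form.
[00] 80 6c → 0x6c80
  op=0x6c80>>10=0x1b ⇒ ldr (RR)
  [9:8] rd=0 = x0
  [7:6] rs=2 = x2

ldr x0, x2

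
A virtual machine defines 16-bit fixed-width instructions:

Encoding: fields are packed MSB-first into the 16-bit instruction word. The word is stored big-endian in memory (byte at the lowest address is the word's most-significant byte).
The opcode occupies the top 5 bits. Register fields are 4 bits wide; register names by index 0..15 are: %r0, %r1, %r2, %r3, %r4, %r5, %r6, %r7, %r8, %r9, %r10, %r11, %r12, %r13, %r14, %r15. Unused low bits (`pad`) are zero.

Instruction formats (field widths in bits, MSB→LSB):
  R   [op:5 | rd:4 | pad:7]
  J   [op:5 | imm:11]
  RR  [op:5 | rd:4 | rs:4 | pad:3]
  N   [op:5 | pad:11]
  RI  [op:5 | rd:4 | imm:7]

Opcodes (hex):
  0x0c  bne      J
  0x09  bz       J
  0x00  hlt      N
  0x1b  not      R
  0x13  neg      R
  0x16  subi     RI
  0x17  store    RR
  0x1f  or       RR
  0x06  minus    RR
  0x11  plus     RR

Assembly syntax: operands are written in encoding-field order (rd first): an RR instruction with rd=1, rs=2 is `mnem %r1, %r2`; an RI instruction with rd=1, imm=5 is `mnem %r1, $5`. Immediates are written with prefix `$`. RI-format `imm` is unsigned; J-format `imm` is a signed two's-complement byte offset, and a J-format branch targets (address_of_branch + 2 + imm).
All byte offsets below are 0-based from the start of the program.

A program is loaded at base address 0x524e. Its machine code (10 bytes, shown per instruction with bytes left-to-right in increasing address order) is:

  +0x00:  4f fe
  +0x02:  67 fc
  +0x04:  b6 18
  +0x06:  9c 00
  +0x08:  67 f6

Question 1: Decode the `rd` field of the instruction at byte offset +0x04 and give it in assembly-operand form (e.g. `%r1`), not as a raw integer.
%r12

off 0x04: read b6 18 as big → 0xb618
  opcode bits[15:11]=0x16: subi/RI
  rd: (w>>7)&0xf=0xc → %r12
  imm: (w>>0)&0x7f=0x18 → $24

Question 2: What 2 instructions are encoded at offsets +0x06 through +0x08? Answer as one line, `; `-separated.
neg %r8; bne $-10

off 0x06: read 9c 00 as big → 0x9c00
  opcode bits[15:11]=0x13: neg/R
  rd@[10:7]=0x8 ⇒ %r8
off 0x08: read 67 f6 as big → 0x67f6
  opcode bits[15:11]=0xc: bne/J
  imm@[10:0]=0x7f6 (s11→-10) ⇒ $-10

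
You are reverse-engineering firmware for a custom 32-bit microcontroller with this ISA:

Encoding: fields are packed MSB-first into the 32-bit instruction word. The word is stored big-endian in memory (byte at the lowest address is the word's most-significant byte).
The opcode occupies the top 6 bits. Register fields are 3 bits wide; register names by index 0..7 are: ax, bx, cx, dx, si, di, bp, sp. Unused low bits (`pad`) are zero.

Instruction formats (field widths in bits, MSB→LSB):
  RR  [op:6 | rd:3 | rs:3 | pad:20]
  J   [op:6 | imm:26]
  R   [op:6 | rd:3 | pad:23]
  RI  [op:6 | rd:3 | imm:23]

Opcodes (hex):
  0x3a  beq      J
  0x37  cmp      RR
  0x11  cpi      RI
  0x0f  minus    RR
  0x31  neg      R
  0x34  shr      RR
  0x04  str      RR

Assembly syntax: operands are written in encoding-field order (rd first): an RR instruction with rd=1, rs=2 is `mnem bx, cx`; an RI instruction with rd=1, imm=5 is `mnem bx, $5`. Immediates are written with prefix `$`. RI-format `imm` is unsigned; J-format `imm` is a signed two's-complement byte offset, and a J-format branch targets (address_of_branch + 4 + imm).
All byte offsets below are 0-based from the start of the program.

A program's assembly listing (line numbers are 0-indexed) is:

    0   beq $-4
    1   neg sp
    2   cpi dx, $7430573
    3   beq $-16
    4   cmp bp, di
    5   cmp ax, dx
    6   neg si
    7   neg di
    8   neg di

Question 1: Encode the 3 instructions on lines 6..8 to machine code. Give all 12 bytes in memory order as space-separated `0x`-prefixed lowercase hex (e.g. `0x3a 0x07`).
L6: neg op=0x31:6|rd=4:3|pad=0:23 ⇒ 0xc6000000 ⇒ big c6 00 00 00
L7: neg op=0x31:6|rd=5:3|pad=0:23 ⇒ 0xc6800000 ⇒ big c6 80 00 00
L8: neg op=0x31:6|rd=5:3|pad=0:23 ⇒ 0xc6800000 ⇒ big c6 80 00 00

0xc6 0x00 0x00 0x00 0xc6 0x80 0x00 0x00 0xc6 0x80 0x00 0x00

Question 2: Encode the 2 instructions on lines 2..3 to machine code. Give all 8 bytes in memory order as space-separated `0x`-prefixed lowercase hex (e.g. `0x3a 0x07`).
0x45 0xf1 0x61 0xad 0xeb 0xff 0xff 0xf0

L2: cpi op=0x11:6|rd=3:3|imm=7430573:23 ⇒ 0x45f161ad ⇒ big 45 f1 61 ad
L3: beq op=0x3a:6|imm=-16:26 ⇒ 0xebfffff0 ⇒ big eb ff ff f0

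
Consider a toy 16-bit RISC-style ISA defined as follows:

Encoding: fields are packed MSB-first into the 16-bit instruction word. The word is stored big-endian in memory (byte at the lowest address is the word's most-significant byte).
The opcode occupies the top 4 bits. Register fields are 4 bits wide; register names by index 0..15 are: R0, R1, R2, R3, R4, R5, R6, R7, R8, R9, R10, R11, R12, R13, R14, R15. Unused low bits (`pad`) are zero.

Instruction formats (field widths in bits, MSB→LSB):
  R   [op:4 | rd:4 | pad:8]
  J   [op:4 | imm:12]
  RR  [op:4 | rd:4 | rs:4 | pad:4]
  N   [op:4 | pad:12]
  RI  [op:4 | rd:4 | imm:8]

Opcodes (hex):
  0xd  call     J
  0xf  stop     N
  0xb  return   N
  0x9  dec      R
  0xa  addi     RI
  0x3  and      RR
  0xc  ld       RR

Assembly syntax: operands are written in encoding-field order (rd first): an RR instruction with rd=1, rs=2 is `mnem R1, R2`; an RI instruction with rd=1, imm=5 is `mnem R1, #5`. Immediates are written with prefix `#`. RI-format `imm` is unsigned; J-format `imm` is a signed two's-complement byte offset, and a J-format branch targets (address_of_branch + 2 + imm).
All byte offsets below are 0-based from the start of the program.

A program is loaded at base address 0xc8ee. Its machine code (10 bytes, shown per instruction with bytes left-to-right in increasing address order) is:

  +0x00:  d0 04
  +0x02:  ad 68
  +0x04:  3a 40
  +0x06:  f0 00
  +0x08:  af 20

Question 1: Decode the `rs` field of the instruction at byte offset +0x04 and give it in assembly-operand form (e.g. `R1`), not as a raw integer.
R4

[04] 3a 40 → 0x3a40
  op=0x3a40>>12=0x3 ⇒ and (RR)
  [11:8] rd=10 = R10
  [7:4] rs=4 = R4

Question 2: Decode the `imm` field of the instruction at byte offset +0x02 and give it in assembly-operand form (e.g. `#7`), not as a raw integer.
+0x02: ad 68 ⇒ word 0xad68 (big)
  op=0xad68>>12=0xa ⇒ addi (RI)
  rd: (w>>8)&0xf=0xd → R13
  imm: (w>>0)&0xff=0x68 → #104

#104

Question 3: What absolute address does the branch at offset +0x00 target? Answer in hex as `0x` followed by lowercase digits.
[00] d0 04 → 0xd004
  top 4b → 0xd → call [J]
  imm: (w>>0)&0xfff=0x4 → #4
  target = base 0xc8ee + off 0x00 + 2 + imm 4 = 0xc8f4

0xc8f4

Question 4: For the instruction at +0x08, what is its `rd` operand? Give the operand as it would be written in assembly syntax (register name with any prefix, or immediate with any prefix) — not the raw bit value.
@+08  big-endian(af 20) = 0xaf20
  opcode bits[15:12]=0xa: addi/RI
  rd@[11:8]=0xf ⇒ R15
  imm@[7:0]=0x20 ⇒ #32

R15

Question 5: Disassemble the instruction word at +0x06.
@+06  big-endian(f0 00) = 0xf000
  op=0xf000>>12=0xf ⇒ stop (N)

stop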